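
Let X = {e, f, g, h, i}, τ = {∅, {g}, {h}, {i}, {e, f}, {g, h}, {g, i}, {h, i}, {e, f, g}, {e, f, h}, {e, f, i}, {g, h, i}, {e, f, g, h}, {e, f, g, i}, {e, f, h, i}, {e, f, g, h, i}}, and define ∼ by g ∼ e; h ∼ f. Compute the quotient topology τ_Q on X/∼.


X/∼ = {[e=g], [f=h], [i]}; |τ_Q| = 4.

Equivalence classes: [e=g], [f=h], [i].
Quotient map π: X → X/∼ sends e ↦ [e=g], f ↦ [f=h], g ↦ [e=g], h ↦ [f=h], i ↦ [i].
For each subset V ⊆ X/∼, compute π^{-1}(V) ⊆ X and check whether π^{-1}(V) ∈ τ. V is open in τ_Q iff π^{-1}(V) ∈ τ.
  V = {}: π^{-1}(V) = ∅ ∈ τ ✓.
  V = {[e=g]}: π^{-1}(V) = {e, g} ∉ τ ✗.
  V = {[f=h]}: π^{-1}(V) = {f, h} ∉ τ ✗.
  V = {[e=g], [f=h]}: π^{-1}(V) = {e, f, g, h} ∈ τ ✓.
  V = {[i]}: π^{-1}(V) = {i} ∈ τ ✓.
  V = {[e=g], [i]}: π^{-1}(V) = {e, g, i} ∉ τ ✗.
  V = {[f=h], [i]}: π^{-1}(V) = {f, h, i} ∉ τ ✗.
  V = {[e=g], [f=h], [i]}: π^{-1}(V) = {e, f, g, h, i} ∈ τ ✓.
Open sets in the quotient: τ_Q = {{}, {[e=g], [f=h]}, {[i]}, {[e=g], [f=h], [i]}} (4 elements).


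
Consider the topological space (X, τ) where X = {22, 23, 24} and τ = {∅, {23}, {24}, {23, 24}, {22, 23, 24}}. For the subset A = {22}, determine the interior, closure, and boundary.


int(A) = ∅, cl(A) = {22}, ∂A = {22}.

Closed sets in (X, τ) are complements of opens:
  closed(X, τ) = {∅, {22}, {22, 23}, {22, 24}, {22, 23, 24}}.
int(A) = ⋃ {U ∈ τ : U ⊆ A}. Opens contained in A: ∅.
Taking the union of these: int(A) = ∅.
cl(A) = ⋂ {C closed : A ⊆ C}. Closed sets containing A: {22}, {22, 23}, {22, 24}, {22, 23, 24}.
Intersecting these: cl(A) = {22}.
∂A = cl(A) ∖ int(A) = {22} ∖ ∅ = {22}.


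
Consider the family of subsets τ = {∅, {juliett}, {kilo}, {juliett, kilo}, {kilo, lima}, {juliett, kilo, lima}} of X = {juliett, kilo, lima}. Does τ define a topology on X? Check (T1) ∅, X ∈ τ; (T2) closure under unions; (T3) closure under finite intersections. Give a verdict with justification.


τ IS a topology on X.

Axiom (T1): ∅ ∈ τ? Yes; X ∈ τ? Yes.
Axiom (T2/T3): check pairwise unions and intersections of members of τ.
All pairwise intersections and unions checked — each lies in τ. Therefore τ satisfies (T1), (T2), (T3): it IS a topology on X.


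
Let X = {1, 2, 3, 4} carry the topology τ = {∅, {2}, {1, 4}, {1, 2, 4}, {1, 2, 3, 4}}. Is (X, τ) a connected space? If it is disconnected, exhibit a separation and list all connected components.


(X, τ) is connected.

Find clopen sets (U ∈ τ with X ∖ U ∈ τ):
  U = ∅, X ∖ U = {1, 2, 3, 4} — both open, so U is clopen.
  U = {1, 2, 3, 4}, X ∖ U = ∅ — both open, so U is clopen.
Only trivial clopens (∅ and X) exist, so (X, τ) is connected.
Compute connected components by grouping points that agree on all clopens:
  component: {1, 2, 3, 4}


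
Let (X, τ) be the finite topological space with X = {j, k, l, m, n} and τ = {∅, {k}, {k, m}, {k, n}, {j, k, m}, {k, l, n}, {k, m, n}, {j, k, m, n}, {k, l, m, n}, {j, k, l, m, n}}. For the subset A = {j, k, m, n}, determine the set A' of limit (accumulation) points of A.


A' = {j, l, m, n}

For each x ∈ X, list the open sets U ∈ τ with x ∈ U, then check whether U ∩ (A ∖ {x}) ≠ ∅ for every such U.
  x = j: opens ∋ x are {j, k, m}, {j, k, m, n}, {j, k, l, m, n}; each meets A ∖ {j}, so x IS a limit point.
  x = k: open {k} ∋ x has {k} ∩ (A ∖ {k}) = ∅, so x is NOT a limit point.
  x = l: opens ∋ x are {k, l, n}, {k, l, m, n}, {j, k, l, m, n}; each meets A ∖ {l}, so x IS a limit point.
  x = m: opens ∋ x are {k, m}, {j, k, m}, {k, m, n}, {j, k, m, n}, {k, l, m, n}, {j, k, l, m, n}; each meets A ∖ {m}, so x IS a limit point.
  x = n: opens ∋ x are {k, n}, {k, l, n}, {k, m, n}, {j, k, m, n}, {k, l, m, n}, {j, k, l, m, n}; each meets A ∖ {n}, so x IS a limit point.
Collecting: A' = {j, l, m, n}.


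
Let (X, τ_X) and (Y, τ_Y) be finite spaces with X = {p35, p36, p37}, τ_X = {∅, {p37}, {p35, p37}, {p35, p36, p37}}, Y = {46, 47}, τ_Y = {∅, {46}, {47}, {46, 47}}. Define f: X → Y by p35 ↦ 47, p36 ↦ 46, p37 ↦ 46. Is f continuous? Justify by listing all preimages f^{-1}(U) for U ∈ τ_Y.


f is NOT continuous.

Compute f^{-1}(U) for each U ∈ τ_Y:
  U = ∅: f^{-1}(U) = ∅ ∈ τ_X ✓.
  U = {46}: f^{-1}(U) = {p36, p37} ∉ τ_X ✗.
  U = {47}: f^{-1}(U) = {p35} ∉ τ_X ✗.
  U = {46, 47}: f^{-1}(U) = {p35, p36, p37} ∈ τ_X ✓.
Found U = {46} with f^{-1}(U) = {p36, p37} not in τ_X. Therefore f is NOT continuous.


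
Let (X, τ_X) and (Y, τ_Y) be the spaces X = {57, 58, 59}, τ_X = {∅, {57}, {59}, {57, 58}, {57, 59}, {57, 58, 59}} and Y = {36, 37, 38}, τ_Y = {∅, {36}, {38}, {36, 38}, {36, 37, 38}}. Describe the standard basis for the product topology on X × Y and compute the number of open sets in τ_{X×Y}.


Basis B = {∅ × ∅, {57} × {36}, {57} × {38}, {59} × {36}, {59} × {38}, {57} × {36, 38}, {57, 58} × {36}, {57, 59} × {36}, {57, 58} × {38}, {57, 59} × {38}, {59} × {36, 38}, {57} × {36, 37, 38}, {57, 58, 59} × {36}, {57, 58, 59} × {38}, {59} × {36, 37, 38}, {57, 58} × {36, 38}, {57, 59} × {36, 38}, {57, 58} × {36, 37, 38}, {57, 59} × {36, 37, 38}, {57, 58, 59} × {36, 38}, {57, 58, 59} × {36, 37, 38}}; |τ_{X×Y}| = 70.

Enumerate products U × V with U ∈ τ_X, V ∈ τ_Y (deduplicated):
  ∅ × ∅ = {} (∅)
  {57} × {36} = {(57,36)}
  {57} × {38} = {(57,38)}
  {59} × {36} = {(59,36)}
  {59} × {38} = {(59,38)}
  {57} × {36, 38} = {(57,36), (57,38)}
  {57, 58} × {36} = {(57,36), (58,36)}
  {57, 59} × {36} = {(57,36), (59,36)}
  {57, 58} × {38} = {(57,38), (58,38)}
  {57, 59} × {38} = {(57,38), (59,38)}
  {59} × {36, 38} = {(59,36), (59,38)}
  {57} × {36, 37, 38} = {(57,36), (57,37), (57,38)}
  {57, 58, 59} × {36} = {(57,36), (58,36), (59,36)}
  {57, 58, 59} × {38} = {(57,38), (58,38), (59,38)}
  {59} × {36, 37, 38} = {(59,36), (59,37), (59,38)}
  {57, 58} × {36, 38} = {(57,36), (57,38), (58,36), (58,38)}
  {57, 59} × {36, 38} = {(57,36), (57,38), (59,36), (59,38)}
  {57, 58} × {36, 37, 38} = {(57,36), (57,37), (57,38), (58,36), (58,37), (58,38)}
  {57, 59} × {36, 37, 38} = {(57,36), (57,37), (57,38), (59,36), (59,37), (59,38)}
  {57, 58, 59} × {36, 38} = {(57,36), (57,38), (58,36), (58,38), (59,36), (59,38)}
  {57, 58, 59} × {36, 37, 38} = {(57,36), (57,37), (57,38), (58,36), (58,37), (58,38), (59,36), (59,37), (59,38)}
These 21 distinct sets form the basis B.
Close under arbitrary unions to get τ_{X×Y}; counting gives |τ_{X×Y}| = 70.


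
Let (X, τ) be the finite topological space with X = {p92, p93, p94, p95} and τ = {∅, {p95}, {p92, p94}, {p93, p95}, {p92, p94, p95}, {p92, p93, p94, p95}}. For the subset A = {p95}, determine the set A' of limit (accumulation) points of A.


A' = {p93}

For each x ∈ X, list the open sets U ∈ τ with x ∈ U, then check whether U ∩ (A ∖ {x}) ≠ ∅ for every such U.
  x = p92: open {p92, p94} ∋ x has {p92, p94} ∩ (A ∖ {p92}) = ∅, so x is NOT a limit point.
  x = p93: opens ∋ x are {p93, p95}, {p92, p93, p94, p95}; each meets A ∖ {p93}, so x IS a limit point.
  x = p94: open {p92, p94} ∋ x has {p92, p94} ∩ (A ∖ {p94}) = ∅, so x is NOT a limit point.
  x = p95: open {p95} ∋ x has {p95} ∩ (A ∖ {p95}) = ∅, so x is NOT a limit point.
Collecting: A' = {p93}.


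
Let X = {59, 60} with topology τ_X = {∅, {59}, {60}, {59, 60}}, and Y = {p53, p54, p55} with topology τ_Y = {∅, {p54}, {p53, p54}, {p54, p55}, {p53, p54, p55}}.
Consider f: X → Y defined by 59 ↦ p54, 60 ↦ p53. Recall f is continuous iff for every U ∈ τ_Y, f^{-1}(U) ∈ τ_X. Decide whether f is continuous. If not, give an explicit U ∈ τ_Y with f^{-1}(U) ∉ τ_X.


f IS continuous.

Compute f^{-1}(U) for each U ∈ τ_Y:
  U = ∅: f^{-1}(U) = ∅ ∈ τ_X ✓.
  U = {p54}: f^{-1}(U) = {59} ∈ τ_X ✓.
  U = {p53, p54}: f^{-1}(U) = {59, 60} ∈ τ_X ✓.
  U = {p54, p55}: f^{-1}(U) = {59} ∈ τ_X ✓.
  U = {p53, p54, p55}: f^{-1}(U) = {59, 60} ∈ τ_X ✓.
Every preimage lies in τ_X, so f IS continuous.


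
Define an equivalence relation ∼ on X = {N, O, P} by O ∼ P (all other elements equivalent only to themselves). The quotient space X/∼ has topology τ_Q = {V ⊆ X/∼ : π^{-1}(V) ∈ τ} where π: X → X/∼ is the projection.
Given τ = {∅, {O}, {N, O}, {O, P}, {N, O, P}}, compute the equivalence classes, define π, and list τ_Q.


X/∼ = {[N], [O=P]}; |τ_Q| = 3.

Equivalence classes: [N], [O=P].
Quotient map π: X → X/∼ sends N ↦ [N], O ↦ [O=P], P ↦ [O=P].
For each subset V ⊆ X/∼, compute π^{-1}(V) ⊆ X and check whether π^{-1}(V) ∈ τ. V is open in τ_Q iff π^{-1}(V) ∈ τ.
  V = {}: π^{-1}(V) = ∅ ∈ τ ✓.
  V = {[N]}: π^{-1}(V) = {N} ∉ τ ✗.
  V = {[O=P]}: π^{-1}(V) = {O, P} ∈ τ ✓.
  V = {[N], [O=P]}: π^{-1}(V) = {N, O, P} ∈ τ ✓.
Open sets in the quotient: τ_Q = {{}, {[O=P]}, {[N], [O=P]}} (3 elements).


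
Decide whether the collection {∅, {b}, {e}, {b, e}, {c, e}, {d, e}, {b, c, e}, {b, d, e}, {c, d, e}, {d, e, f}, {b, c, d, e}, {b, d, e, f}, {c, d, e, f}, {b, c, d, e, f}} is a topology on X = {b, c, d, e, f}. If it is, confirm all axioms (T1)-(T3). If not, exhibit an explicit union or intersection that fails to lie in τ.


τ IS a topology on X.

Axiom (T1): ∅ ∈ τ? Yes; X ∈ τ? Yes.
Axiom (T2/T3): check pairwise unions and intersections of members of τ.
All pairwise intersections and unions checked — each lies in τ. Therefore τ satisfies (T1), (T2), (T3): it IS a topology on X.


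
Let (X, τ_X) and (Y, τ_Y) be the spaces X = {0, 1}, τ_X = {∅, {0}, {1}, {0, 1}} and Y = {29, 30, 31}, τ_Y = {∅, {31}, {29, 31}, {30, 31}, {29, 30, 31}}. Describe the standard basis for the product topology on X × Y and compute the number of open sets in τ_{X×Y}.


Basis B = {∅ × ∅, {0} × {31}, {1} × {31}, {0} × {29, 31}, {0} × {30, 31}, {0, 1} × {31}, {1} × {29, 31}, {1} × {30, 31}, {0} × {29, 30, 31}, {1} × {29, 30, 31}, {0, 1} × {29, 31}, {0, 1} × {30, 31}, {0, 1} × {29, 30, 31}}; |τ_{X×Y}| = 25.

Enumerate products U × V with U ∈ τ_X, V ∈ τ_Y (deduplicated):
  ∅ × ∅ = {} (∅)
  {0} × {31} = {(0,31)}
  {1} × {31} = {(1,31)}
  {0} × {29, 31} = {(0,29), (0,31)}
  {0} × {30, 31} = {(0,30), (0,31)}
  {0, 1} × {31} = {(0,31), (1,31)}
  {1} × {29, 31} = {(1,29), (1,31)}
  {1} × {30, 31} = {(1,30), (1,31)}
  {0} × {29, 30, 31} = {(0,29), (0,30), (0,31)}
  {1} × {29, 30, 31} = {(1,29), (1,30), (1,31)}
  {0, 1} × {29, 31} = {(0,29), (0,31), (1,29), (1,31)}
  {0, 1} × {30, 31} = {(0,30), (0,31), (1,30), (1,31)}
  {0, 1} × {29, 30, 31} = {(0,29), (0,30), (0,31), (1,29), (1,30), (1,31)}
These 13 distinct sets form the basis B.
Close under arbitrary unions to get τ_{X×Y}; counting gives |τ_{X×Y}| = 25.


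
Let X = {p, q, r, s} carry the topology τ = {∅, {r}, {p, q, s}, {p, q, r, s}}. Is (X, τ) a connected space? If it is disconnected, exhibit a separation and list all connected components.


(X, τ) is disconnected; components = [{r}, {p, q, s}].

Find clopen sets (U ∈ τ with X ∖ U ∈ τ):
  U = ∅, X ∖ U = {p, q, r, s} — both open, so U is clopen.
  U = {r}, X ∖ U = {p, q, s} — both open, so U is clopen.
  U = {p, q, s}, X ∖ U = {r} — both open, so U is clopen.
  U = {p, q, r, s}, X ∖ U = ∅ — both open, so U is clopen.
Nontrivial clopen(s) exist: e.g. {p, q, s}. So (X, τ) is disconnected.
Compute connected components by grouping points that agree on all clopens:
  component: {r}
  component: {p, q, s}


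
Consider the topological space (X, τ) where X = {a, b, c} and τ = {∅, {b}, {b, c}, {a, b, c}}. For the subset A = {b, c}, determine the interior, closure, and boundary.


int(A) = {b, c}, cl(A) = {a, b, c}, ∂A = {a}.

Closed sets in (X, τ) are complements of opens:
  closed(X, τ) = {∅, {a}, {a, c}, {a, b, c}}.
int(A) = ⋃ {U ∈ τ : U ⊆ A}. Opens contained in A: ∅, {b}, {b, c}.
Taking the union of these: int(A) = {b, c}.
cl(A) = ⋂ {C closed : A ⊆ C}. Closed sets containing A: {a, b, c}.
Intersecting these: cl(A) = {a, b, c}.
∂A = cl(A) ∖ int(A) = {a, b, c} ∖ {b, c} = {a}.


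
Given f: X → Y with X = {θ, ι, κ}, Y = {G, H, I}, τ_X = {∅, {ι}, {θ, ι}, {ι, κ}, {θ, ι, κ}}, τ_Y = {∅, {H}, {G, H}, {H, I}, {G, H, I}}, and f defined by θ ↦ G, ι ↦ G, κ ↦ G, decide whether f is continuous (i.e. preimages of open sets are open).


f IS continuous.

Compute f^{-1}(U) for each U ∈ τ_Y:
  U = ∅: f^{-1}(U) = ∅ ∈ τ_X ✓.
  U = {H}: f^{-1}(U) = ∅ ∈ τ_X ✓.
  U = {G, H}: f^{-1}(U) = {θ, ι, κ} ∈ τ_X ✓.
  U = {H, I}: f^{-1}(U) = ∅ ∈ τ_X ✓.
  U = {G, H, I}: f^{-1}(U) = {θ, ι, κ} ∈ τ_X ✓.
Every preimage lies in τ_X, so f IS continuous.


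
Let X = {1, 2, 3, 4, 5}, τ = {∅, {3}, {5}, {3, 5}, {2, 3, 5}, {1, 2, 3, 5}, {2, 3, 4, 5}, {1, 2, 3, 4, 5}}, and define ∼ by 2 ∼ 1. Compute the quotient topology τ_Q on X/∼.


X/∼ = {[1=2], [3], [4], [5]}; |τ_Q| = 6.

Equivalence classes: [1=2], [3], [4], [5].
Quotient map π: X → X/∼ sends 1 ↦ [1=2], 2 ↦ [1=2], 3 ↦ [3], 4 ↦ [4], 5 ↦ [5].
For each subset V ⊆ X/∼, compute π^{-1}(V) ⊆ X and check whether π^{-1}(V) ∈ τ. V is open in τ_Q iff π^{-1}(V) ∈ τ.
  V = {}: π^{-1}(V) = ∅ ∈ τ ✓.
  V = {[1=2]}: π^{-1}(V) = {1, 2} ∉ τ ✗.
  V = {[3]}: π^{-1}(V) = {3} ∈ τ ✓.
  V = {[1=2], [3]}: π^{-1}(V) = {1, 2, 3} ∉ τ ✗.
  V = {[4]}: π^{-1}(V) = {4} ∉ τ ✗.
  V = {[1=2], [4]}: π^{-1}(V) = {1, 2, 4} ∉ τ ✗.
  V = {[3], [4]}: π^{-1}(V) = {3, 4} ∉ τ ✗.
  V = {[1=2], [3], [4]}: π^{-1}(V) = {1, 2, 3, 4} ∉ τ ✗.
  V = {[5]}: π^{-1}(V) = {5} ∈ τ ✓.
  V = {[1=2], [5]}: π^{-1}(V) = {1, 2, 5} ∉ τ ✗.
  V = {[3], [5]}: π^{-1}(V) = {3, 5} ∈ τ ✓.
  V = {[1=2], [3], [5]}: π^{-1}(V) = {1, 2, 3, 5} ∈ τ ✓.
  V = {[4], [5]}: π^{-1}(V) = {4, 5} ∉ τ ✗.
  V = {[1=2], [4], [5]}: π^{-1}(V) = {1, 2, 4, 5} ∉ τ ✗.
  V = {[3], [4], [5]}: π^{-1}(V) = {3, 4, 5} ∉ τ ✗.
  V = {[1=2], [3], [4], [5]}: π^{-1}(V) = {1, 2, 3, 4, 5} ∈ τ ✓.
Open sets in the quotient: τ_Q = {{}, {[3]}, {[5]}, {[3], [5]}, {[1=2], [3], [5]}, {[1=2], [3], [4], [5]}} (6 elements).


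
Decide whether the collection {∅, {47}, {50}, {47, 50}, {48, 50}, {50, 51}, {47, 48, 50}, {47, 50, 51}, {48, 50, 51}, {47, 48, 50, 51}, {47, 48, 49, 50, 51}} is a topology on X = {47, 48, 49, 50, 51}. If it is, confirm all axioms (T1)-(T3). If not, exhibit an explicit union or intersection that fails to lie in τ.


τ IS a topology on X.

Axiom (T1): ∅ ∈ τ? Yes; X ∈ τ? Yes.
Axiom (T2/T3): check pairwise unions and intersections of members of τ.
All pairwise intersections and unions checked — each lies in τ. Therefore τ satisfies (T1), (T2), (T3): it IS a topology on X.


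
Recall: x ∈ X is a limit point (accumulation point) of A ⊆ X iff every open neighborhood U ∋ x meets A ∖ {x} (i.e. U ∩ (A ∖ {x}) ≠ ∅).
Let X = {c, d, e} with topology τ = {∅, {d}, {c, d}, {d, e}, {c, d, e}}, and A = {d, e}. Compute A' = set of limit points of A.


A' = {c, e}

For each x ∈ X, list the open sets U ∈ τ with x ∈ U, then check whether U ∩ (A ∖ {x}) ≠ ∅ for every such U.
  x = c: opens ∋ x are {c, d}, {c, d, e}; each meets A ∖ {c}, so x IS a limit point.
  x = d: open {d} ∋ x has {d} ∩ (A ∖ {d}) = ∅, so x is NOT a limit point.
  x = e: opens ∋ x are {d, e}, {c, d, e}; each meets A ∖ {e}, so x IS a limit point.
Collecting: A' = {c, e}.


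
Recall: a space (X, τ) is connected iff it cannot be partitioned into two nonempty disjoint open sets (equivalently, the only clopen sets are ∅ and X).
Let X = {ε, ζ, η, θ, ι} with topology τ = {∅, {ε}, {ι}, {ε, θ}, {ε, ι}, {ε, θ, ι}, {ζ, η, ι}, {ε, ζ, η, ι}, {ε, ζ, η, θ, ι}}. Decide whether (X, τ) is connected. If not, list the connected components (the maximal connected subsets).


(X, τ) is disconnected; components = [{ε, θ}, {ζ, η, ι}].

Find clopen sets (U ∈ τ with X ∖ U ∈ τ):
  U = ∅, X ∖ U = {ε, ζ, η, θ, ι} — both open, so U is clopen.
  U = {ε, θ}, X ∖ U = {ζ, η, ι} — both open, so U is clopen.
  U = {ζ, η, ι}, X ∖ U = {ε, θ} — both open, so U is clopen.
  U = {ε, ζ, η, θ, ι}, X ∖ U = ∅ — both open, so U is clopen.
Nontrivial clopen(s) exist: e.g. {ζ, η, ι}. So (X, τ) is disconnected.
Compute connected components by grouping points that agree on all clopens:
  component: {ε, θ}
  component: {ζ, η, ι}


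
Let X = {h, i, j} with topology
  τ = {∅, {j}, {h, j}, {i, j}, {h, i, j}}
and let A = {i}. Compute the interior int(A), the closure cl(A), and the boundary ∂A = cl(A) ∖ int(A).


int(A) = ∅, cl(A) = {i}, ∂A = {i}.

Closed sets in (X, τ) are complements of opens:
  closed(X, τ) = {∅, {h}, {i}, {h, i}, {h, i, j}}.
int(A) = ⋃ {U ∈ τ : U ⊆ A}. Opens contained in A: ∅.
Taking the union of these: int(A) = ∅.
cl(A) = ⋂ {C closed : A ⊆ C}. Closed sets containing A: {i}, {h, i}, {h, i, j}.
Intersecting these: cl(A) = {i}.
∂A = cl(A) ∖ int(A) = {i} ∖ ∅ = {i}.


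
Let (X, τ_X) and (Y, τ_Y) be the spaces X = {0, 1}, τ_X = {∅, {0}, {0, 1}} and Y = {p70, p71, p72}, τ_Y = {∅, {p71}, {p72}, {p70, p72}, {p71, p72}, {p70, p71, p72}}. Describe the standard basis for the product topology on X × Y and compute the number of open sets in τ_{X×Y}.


Basis B = {∅ × ∅, {0} × {p71}, {0} × {p72}, {0} × {p70, p72}, {0} × {p71, p72}, {0, 1} × {p71}, {0, 1} × {p72}, {0} × {p70, p71, p72}, {0, 1} × {p70, p72}, {0, 1} × {p71, p72}, {0, 1} × {p70, p71, p72}}; |τ_{X×Y}| = 18.

Enumerate products U × V with U ∈ τ_X, V ∈ τ_Y (deduplicated):
  ∅ × ∅ = {} (∅)
  {0} × {p71} = {(0,p71)}
  {0} × {p72} = {(0,p72)}
  {0} × {p70, p72} = {(0,p70), (0,p72)}
  {0} × {p71, p72} = {(0,p71), (0,p72)}
  {0, 1} × {p71} = {(0,p71), (1,p71)}
  {0, 1} × {p72} = {(0,p72), (1,p72)}
  {0} × {p70, p71, p72} = {(0,p70), (0,p71), (0,p72)}
  {0, 1} × {p70, p72} = {(0,p70), (0,p72), (1,p70), (1,p72)}
  {0, 1} × {p71, p72} = {(0,p71), (0,p72), (1,p71), (1,p72)}
  {0, 1} × {p70, p71, p72} = {(0,p70), (0,p71), (0,p72), (1,p70), (1,p71), (1,p72)}
These 11 distinct sets form the basis B.
Close under arbitrary unions to get τ_{X×Y}; counting gives |τ_{X×Y}| = 18.


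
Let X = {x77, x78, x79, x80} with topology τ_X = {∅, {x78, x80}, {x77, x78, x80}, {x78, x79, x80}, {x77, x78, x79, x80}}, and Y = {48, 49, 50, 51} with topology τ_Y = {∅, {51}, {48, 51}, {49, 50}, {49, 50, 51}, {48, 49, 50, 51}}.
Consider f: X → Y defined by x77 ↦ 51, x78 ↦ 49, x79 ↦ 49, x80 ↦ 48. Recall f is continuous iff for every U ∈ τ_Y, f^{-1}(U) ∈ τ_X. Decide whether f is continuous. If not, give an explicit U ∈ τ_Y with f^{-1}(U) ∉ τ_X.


f is NOT continuous.

Compute f^{-1}(U) for each U ∈ τ_Y:
  U = ∅: f^{-1}(U) = ∅ ∈ τ_X ✓.
  U = {51}: f^{-1}(U) = {x77} ∉ τ_X ✗.
  U = {48, 51}: f^{-1}(U) = {x77, x80} ∉ τ_X ✗.
  U = {49, 50}: f^{-1}(U) = {x78, x79} ∉ τ_X ✗.
  U = {49, 50, 51}: f^{-1}(U) = {x77, x78, x79} ∉ τ_X ✗.
  U = {48, 49, 50, 51}: f^{-1}(U) = {x77, x78, x79, x80} ∈ τ_X ✓.
Found U = {51} with f^{-1}(U) = {x77} not in τ_X. Therefore f is NOT continuous.


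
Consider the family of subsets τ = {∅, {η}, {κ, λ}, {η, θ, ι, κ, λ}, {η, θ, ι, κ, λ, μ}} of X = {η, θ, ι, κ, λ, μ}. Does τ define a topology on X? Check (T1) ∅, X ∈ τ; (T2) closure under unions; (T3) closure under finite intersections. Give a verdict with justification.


τ is NOT a topology on X.

Axiom (T1): ∅ ∈ τ? Yes; X ∈ τ? Yes.
Axiom (T2/T3): check pairwise unions and intersections of members of τ.
Counterexample for (T2): {η} ∪ {κ, λ} = {η, κ, λ} ∉ τ. Therefore τ is NOT a topology.


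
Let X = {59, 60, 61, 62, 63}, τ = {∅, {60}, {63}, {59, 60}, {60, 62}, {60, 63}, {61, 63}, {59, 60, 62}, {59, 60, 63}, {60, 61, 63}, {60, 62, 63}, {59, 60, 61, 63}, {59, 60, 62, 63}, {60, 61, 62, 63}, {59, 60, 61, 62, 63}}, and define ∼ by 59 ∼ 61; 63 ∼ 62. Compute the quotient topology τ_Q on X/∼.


X/∼ = {[59=61], [60], [62=63]}; |τ_Q| = 4.

Equivalence classes: [59=61], [60], [62=63].
Quotient map π: X → X/∼ sends 59 ↦ [59=61], 60 ↦ [60], 61 ↦ [59=61], 62 ↦ [62=63], 63 ↦ [62=63].
For each subset V ⊆ X/∼, compute π^{-1}(V) ⊆ X and check whether π^{-1}(V) ∈ τ. V is open in τ_Q iff π^{-1}(V) ∈ τ.
  V = {}: π^{-1}(V) = ∅ ∈ τ ✓.
  V = {[59=61]}: π^{-1}(V) = {59, 61} ∉ τ ✗.
  V = {[60]}: π^{-1}(V) = {60} ∈ τ ✓.
  V = {[59=61], [60]}: π^{-1}(V) = {59, 60, 61} ∉ τ ✗.
  V = {[62=63]}: π^{-1}(V) = {62, 63} ∉ τ ✗.
  V = {[59=61], [62=63]}: π^{-1}(V) = {59, 61, 62, 63} ∉ τ ✗.
  V = {[60], [62=63]}: π^{-1}(V) = {60, 62, 63} ∈ τ ✓.
  V = {[59=61], [60], [62=63]}: π^{-1}(V) = {59, 60, 61, 62, 63} ∈ τ ✓.
Open sets in the quotient: τ_Q = {{}, {[60]}, {[60], [62=63]}, {[59=61], [60], [62=63]}} (4 elements).


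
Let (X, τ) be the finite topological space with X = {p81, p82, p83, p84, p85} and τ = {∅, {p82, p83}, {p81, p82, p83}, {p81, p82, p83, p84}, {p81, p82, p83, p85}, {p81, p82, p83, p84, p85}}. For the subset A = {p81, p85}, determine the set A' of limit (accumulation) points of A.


A' = {p84, p85}

For each x ∈ X, list the open sets U ∈ τ with x ∈ U, then check whether U ∩ (A ∖ {x}) ≠ ∅ for every such U.
  x = p81: open {p81, p82, p83} ∋ x has {p81, p82, p83} ∩ (A ∖ {p81}) = ∅, so x is NOT a limit point.
  x = p82: open {p82, p83} ∋ x has {p82, p83} ∩ (A ∖ {p82}) = ∅, so x is NOT a limit point.
  x = p83: open {p82, p83} ∋ x has {p82, p83} ∩ (A ∖ {p83}) = ∅, so x is NOT a limit point.
  x = p84: opens ∋ x are {p81, p82, p83, p84}, {p81, p82, p83, p84, p85}; each meets A ∖ {p84}, so x IS a limit point.
  x = p85: opens ∋ x are {p81, p82, p83, p85}, {p81, p82, p83, p84, p85}; each meets A ∖ {p85}, so x IS a limit point.
Collecting: A' = {p84, p85}.


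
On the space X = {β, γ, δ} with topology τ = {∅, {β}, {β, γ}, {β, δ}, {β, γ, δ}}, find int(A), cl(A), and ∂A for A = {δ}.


int(A) = ∅, cl(A) = {δ}, ∂A = {δ}.

Closed sets in (X, τ) are complements of opens:
  closed(X, τ) = {∅, {γ}, {δ}, {γ, δ}, {β, γ, δ}}.
int(A) = ⋃ {U ∈ τ : U ⊆ A}. Opens contained in A: ∅.
Taking the union of these: int(A) = ∅.
cl(A) = ⋂ {C closed : A ⊆ C}. Closed sets containing A: {δ}, {γ, δ}, {β, γ, δ}.
Intersecting these: cl(A) = {δ}.
∂A = cl(A) ∖ int(A) = {δ} ∖ ∅ = {δ}.


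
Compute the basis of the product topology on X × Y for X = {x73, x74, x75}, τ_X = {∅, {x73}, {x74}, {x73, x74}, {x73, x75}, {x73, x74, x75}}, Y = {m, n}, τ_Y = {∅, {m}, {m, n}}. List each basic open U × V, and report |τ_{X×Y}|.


Basis B = {∅ × ∅, {x73} × {m}, {x74} × {m}, {x73} × {m, n}, {x73, x74} × {m}, {x73, x75} × {m}, {x74} × {m, n}, {x73, x74, x75} × {m}, {x73, x74} × {m, n}, {x73, x75} × {m, n}, {x73, x74, x75} × {m, n}}; |τ_{X×Y}| = 18.

Enumerate products U × V with U ∈ τ_X, V ∈ τ_Y (deduplicated):
  ∅ × ∅ = {} (∅)
  {x73} × {m} = {(x73,m)}
  {x74} × {m} = {(x74,m)}
  {x73} × {m, n} = {(x73,m), (x73,n)}
  {x73, x74} × {m} = {(x73,m), (x74,m)}
  {x73, x75} × {m} = {(x73,m), (x75,m)}
  {x74} × {m, n} = {(x74,m), (x74,n)}
  {x73, x74, x75} × {m} = {(x73,m), (x74,m), (x75,m)}
  {x73, x74} × {m, n} = {(x73,m), (x73,n), (x74,m), (x74,n)}
  {x73, x75} × {m, n} = {(x73,m), (x73,n), (x75,m), (x75,n)}
  {x73, x74, x75} × {m, n} = {(x73,m), (x73,n), (x74,m), (x74,n), (x75,m), (x75,n)}
These 11 distinct sets form the basis B.
Close under arbitrary unions to get τ_{X×Y}; counting gives |τ_{X×Y}| = 18.


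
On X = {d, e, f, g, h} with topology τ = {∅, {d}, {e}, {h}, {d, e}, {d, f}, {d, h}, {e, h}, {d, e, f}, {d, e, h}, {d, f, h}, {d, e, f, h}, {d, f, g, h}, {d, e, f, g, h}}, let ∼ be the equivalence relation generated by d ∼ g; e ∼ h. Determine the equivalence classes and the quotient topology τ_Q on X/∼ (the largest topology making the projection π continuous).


X/∼ = {[d=g], [e=h], [f]}; |τ_Q| = 3.

Equivalence classes: [d=g], [e=h], [f].
Quotient map π: X → X/∼ sends d ↦ [d=g], e ↦ [e=h], f ↦ [f], g ↦ [d=g], h ↦ [e=h].
For each subset V ⊆ X/∼, compute π^{-1}(V) ⊆ X and check whether π^{-1}(V) ∈ τ. V is open in τ_Q iff π^{-1}(V) ∈ τ.
  V = {}: π^{-1}(V) = ∅ ∈ τ ✓.
  V = {[d=g]}: π^{-1}(V) = {d, g} ∉ τ ✗.
  V = {[e=h]}: π^{-1}(V) = {e, h} ∈ τ ✓.
  V = {[d=g], [e=h]}: π^{-1}(V) = {d, e, g, h} ∉ τ ✗.
  V = {[f]}: π^{-1}(V) = {f} ∉ τ ✗.
  V = {[d=g], [f]}: π^{-1}(V) = {d, f, g} ∉ τ ✗.
  V = {[e=h], [f]}: π^{-1}(V) = {e, f, h} ∉ τ ✗.
  V = {[d=g], [e=h], [f]}: π^{-1}(V) = {d, e, f, g, h} ∈ τ ✓.
Open sets in the quotient: τ_Q = {{}, {[e=h]}, {[d=g], [e=h], [f]}} (3 elements).


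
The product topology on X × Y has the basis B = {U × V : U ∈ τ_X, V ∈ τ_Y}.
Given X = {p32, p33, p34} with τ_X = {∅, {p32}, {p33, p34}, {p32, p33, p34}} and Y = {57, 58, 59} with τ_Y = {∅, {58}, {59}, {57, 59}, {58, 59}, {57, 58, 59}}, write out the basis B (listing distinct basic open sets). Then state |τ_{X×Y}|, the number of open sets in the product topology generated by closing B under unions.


Basis B = {∅ × ∅, {p32} × {58}, {p32} × {59}, {p32} × {57, 59}, {p32} × {58, 59}, {p33, p34} × {58}, {p33, p34} × {59}, {p32} × {57, 58, 59}, {p32, p33, p34} × {58}, {p32, p33, p34} × {59}, {p33, p34} × {57, 59}, {p33, p34} × {58, 59}, {p32, p33, p34} × {57, 59}, {p32, p33, p34} × {58, 59}, {p33, p34} × {57, 58, 59}, {p32, p33, p34} × {57, 58, 59}}; |τ_{X×Y}| = 36.

Enumerate products U × V with U ∈ τ_X, V ∈ τ_Y (deduplicated):
  ∅ × ∅ = {} (∅)
  {p32} × {58} = {(p32,58)}
  {p32} × {59} = {(p32,59)}
  {p32} × {57, 59} = {(p32,57), (p32,59)}
  {p32} × {58, 59} = {(p32,58), (p32,59)}
  {p33, p34} × {58} = {(p33,58), (p34,58)}
  {p33, p34} × {59} = {(p33,59), (p34,59)}
  {p32} × {57, 58, 59} = {(p32,57), (p32,58), (p32,59)}
  {p32, p33, p34} × {58} = {(p32,58), (p33,58), (p34,58)}
  {p32, p33, p34} × {59} = {(p32,59), (p33,59), (p34,59)}
  {p33, p34} × {57, 59} = {(p33,57), (p33,59), (p34,57), (p34,59)}
  {p33, p34} × {58, 59} = {(p33,58), (p33,59), (p34,58), (p34,59)}
  {p32, p33, p34} × {57, 59} = {(p32,57), (p32,59), (p33,57), (p33,59), (p34,57), (p34,59)}
  {p32, p33, p34} × {58, 59} = {(p32,58), (p32,59), (p33,58), (p33,59), (p34,58), (p34,59)}
  {p33, p34} × {57, 58, 59} = {(p33,57), (p33,58), (p33,59), (p34,57), (p34,58), (p34,59)}
  {p32, p33, p34} × {57, 58, 59} = {(p32,57), (p32,58), (p32,59), (p33,57), (p33,58), (p33,59), (p34,57), (p34,58), (p34,59)}
These 16 distinct sets form the basis B.
Close under arbitrary unions to get τ_{X×Y}; counting gives |τ_{X×Y}| = 36.


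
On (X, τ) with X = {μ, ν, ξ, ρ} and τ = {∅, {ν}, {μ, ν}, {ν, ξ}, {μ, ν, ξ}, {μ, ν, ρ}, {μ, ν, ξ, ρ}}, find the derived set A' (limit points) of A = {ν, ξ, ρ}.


A' = {μ, ξ, ρ}

For each x ∈ X, list the open sets U ∈ τ with x ∈ U, then check whether U ∩ (A ∖ {x}) ≠ ∅ for every such U.
  x = μ: opens ∋ x are {μ, ν}, {μ, ν, ξ}, {μ, ν, ρ}, {μ, ν, ξ, ρ}; each meets A ∖ {μ}, so x IS a limit point.
  x = ν: open {ν} ∋ x has {ν} ∩ (A ∖ {ν}) = ∅, so x is NOT a limit point.
  x = ξ: opens ∋ x are {ν, ξ}, {μ, ν, ξ}, {μ, ν, ξ, ρ}; each meets A ∖ {ξ}, so x IS a limit point.
  x = ρ: opens ∋ x are {μ, ν, ρ}, {μ, ν, ξ, ρ}; each meets A ∖ {ρ}, so x IS a limit point.
Collecting: A' = {μ, ξ, ρ}.


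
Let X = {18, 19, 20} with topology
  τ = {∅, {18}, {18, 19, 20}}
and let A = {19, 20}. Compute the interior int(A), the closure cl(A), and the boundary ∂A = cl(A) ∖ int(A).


int(A) = ∅, cl(A) = {19, 20}, ∂A = {19, 20}.

Closed sets in (X, τ) are complements of opens:
  closed(X, τ) = {∅, {19, 20}, {18, 19, 20}}.
int(A) = ⋃ {U ∈ τ : U ⊆ A}. Opens contained in A: ∅.
Taking the union of these: int(A) = ∅.
cl(A) = ⋂ {C closed : A ⊆ C}. Closed sets containing A: {19, 20}, {18, 19, 20}.
Intersecting these: cl(A) = {19, 20}.
∂A = cl(A) ∖ int(A) = {19, 20} ∖ ∅ = {19, 20}.


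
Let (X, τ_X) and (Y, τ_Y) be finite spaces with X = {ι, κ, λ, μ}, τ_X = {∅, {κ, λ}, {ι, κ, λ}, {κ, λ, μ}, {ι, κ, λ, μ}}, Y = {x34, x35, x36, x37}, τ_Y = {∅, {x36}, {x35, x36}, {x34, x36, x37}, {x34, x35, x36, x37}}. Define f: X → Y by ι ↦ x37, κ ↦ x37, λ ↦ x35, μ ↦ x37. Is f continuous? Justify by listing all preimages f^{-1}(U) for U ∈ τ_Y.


f is NOT continuous.

Compute f^{-1}(U) for each U ∈ τ_Y:
  U = ∅: f^{-1}(U) = ∅ ∈ τ_X ✓.
  U = {x36}: f^{-1}(U) = ∅ ∈ τ_X ✓.
  U = {x35, x36}: f^{-1}(U) = {λ} ∉ τ_X ✗.
  U = {x34, x36, x37}: f^{-1}(U) = {ι, κ, μ} ∉ τ_X ✗.
  U = {x34, x35, x36, x37}: f^{-1}(U) = {ι, κ, λ, μ} ∈ τ_X ✓.
Found U = {x35, x36} with f^{-1}(U) = {λ} not in τ_X. Therefore f is NOT continuous.


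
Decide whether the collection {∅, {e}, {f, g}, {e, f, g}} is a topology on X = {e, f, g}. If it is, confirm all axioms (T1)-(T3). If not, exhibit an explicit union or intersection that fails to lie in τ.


τ IS a topology on X.

Axiom (T1): ∅ ∈ τ? Yes; X ∈ τ? Yes.
Axiom (T2/T3): check pairwise unions and intersections of members of τ.
All pairwise intersections and unions checked — each lies in τ. Therefore τ satisfies (T1), (T2), (T3): it IS a topology on X.


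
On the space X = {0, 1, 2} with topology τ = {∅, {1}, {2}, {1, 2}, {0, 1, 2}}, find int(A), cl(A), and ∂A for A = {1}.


int(A) = {1}, cl(A) = {0, 1}, ∂A = {0}.

Closed sets in (X, τ) are complements of opens:
  closed(X, τ) = {∅, {0}, {0, 1}, {0, 2}, {0, 1, 2}}.
int(A) = ⋃ {U ∈ τ : U ⊆ A}. Opens contained in A: ∅, {1}.
Taking the union of these: int(A) = {1}.
cl(A) = ⋂ {C closed : A ⊆ C}. Closed sets containing A: {0, 1}, {0, 1, 2}.
Intersecting these: cl(A) = {0, 1}.
∂A = cl(A) ∖ int(A) = {0, 1} ∖ {1} = {0}.


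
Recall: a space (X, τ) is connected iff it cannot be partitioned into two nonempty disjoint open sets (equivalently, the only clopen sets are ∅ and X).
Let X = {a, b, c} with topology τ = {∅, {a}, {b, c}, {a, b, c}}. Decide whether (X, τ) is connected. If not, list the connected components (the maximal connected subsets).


(X, τ) is disconnected; components = [{a}, {b, c}].

Find clopen sets (U ∈ τ with X ∖ U ∈ τ):
  U = ∅, X ∖ U = {a, b, c} — both open, so U is clopen.
  U = {a}, X ∖ U = {b, c} — both open, so U is clopen.
  U = {b, c}, X ∖ U = {a} — both open, so U is clopen.
  U = {a, b, c}, X ∖ U = ∅ — both open, so U is clopen.
Nontrivial clopen(s) exist: e.g. {b, c}. So (X, τ) is disconnected.
Compute connected components by grouping points that agree on all clopens:
  component: {a}
  component: {b, c}


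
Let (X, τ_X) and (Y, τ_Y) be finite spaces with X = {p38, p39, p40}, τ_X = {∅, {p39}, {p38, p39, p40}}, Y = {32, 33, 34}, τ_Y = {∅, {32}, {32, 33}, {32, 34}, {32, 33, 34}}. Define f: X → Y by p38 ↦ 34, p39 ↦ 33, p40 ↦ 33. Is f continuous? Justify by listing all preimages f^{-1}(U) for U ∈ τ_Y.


f is NOT continuous.

Compute f^{-1}(U) for each U ∈ τ_Y:
  U = ∅: f^{-1}(U) = ∅ ∈ τ_X ✓.
  U = {32}: f^{-1}(U) = ∅ ∈ τ_X ✓.
  U = {32, 33}: f^{-1}(U) = {p39, p40} ∉ τ_X ✗.
  U = {32, 34}: f^{-1}(U) = {p38} ∉ τ_X ✗.
  U = {32, 33, 34}: f^{-1}(U) = {p38, p39, p40} ∈ τ_X ✓.
Found U = {32, 33} with f^{-1}(U) = {p39, p40} not in τ_X. Therefore f is NOT continuous.


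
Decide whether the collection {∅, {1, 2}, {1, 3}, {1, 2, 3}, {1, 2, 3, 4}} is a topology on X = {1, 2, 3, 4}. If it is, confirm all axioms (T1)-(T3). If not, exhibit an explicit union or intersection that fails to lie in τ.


τ is NOT a topology on X.

Axiom (T1): ∅ ∈ τ? Yes; X ∈ τ? Yes.
Axiom (T2/T3): check pairwise unions and intersections of members of τ.
Counterexample for (T3): {1, 2} ∩ {1, 3} = {1} ∉ τ. Therefore τ is NOT a topology.


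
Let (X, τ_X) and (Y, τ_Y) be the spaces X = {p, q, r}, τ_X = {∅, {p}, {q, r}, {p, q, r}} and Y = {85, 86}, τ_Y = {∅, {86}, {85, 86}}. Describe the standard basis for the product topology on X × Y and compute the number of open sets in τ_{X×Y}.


Basis B = {∅ × ∅, {p} × {86}, {p} × {85, 86}, {q, r} × {86}, {p, q, r} × {86}, {q, r} × {85, 86}, {p, q, r} × {85, 86}}; |τ_{X×Y}| = 9.

Enumerate products U × V with U ∈ τ_X, V ∈ τ_Y (deduplicated):
  ∅ × ∅ = {} (∅)
  {p} × {86} = {(p,86)}
  {p} × {85, 86} = {(p,85), (p,86)}
  {q, r} × {86} = {(q,86), (r,86)}
  {p, q, r} × {86} = {(p,86), (q,86), (r,86)}
  {q, r} × {85, 86} = {(q,85), (q,86), (r,85), (r,86)}
  {p, q, r} × {85, 86} = {(p,85), (p,86), (q,85), (q,86), (r,85), (r,86)}
These 7 distinct sets form the basis B.
Close under arbitrary unions to get τ_{X×Y}; counting gives |τ_{X×Y}| = 9.


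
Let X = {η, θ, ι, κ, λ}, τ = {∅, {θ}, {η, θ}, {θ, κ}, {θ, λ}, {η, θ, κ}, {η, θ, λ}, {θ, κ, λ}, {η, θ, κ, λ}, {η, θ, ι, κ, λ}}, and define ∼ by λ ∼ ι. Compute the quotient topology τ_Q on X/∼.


X/∼ = {[η], [θ], [ι=λ], [κ]}; |τ_Q| = 6.

Equivalence classes: [η], [θ], [ι=λ], [κ].
Quotient map π: X → X/∼ sends η ↦ [η], θ ↦ [θ], ι ↦ [ι=λ], κ ↦ [κ], λ ↦ [ι=λ].
For each subset V ⊆ X/∼, compute π^{-1}(V) ⊆ X and check whether π^{-1}(V) ∈ τ. V is open in τ_Q iff π^{-1}(V) ∈ τ.
  V = {}: π^{-1}(V) = ∅ ∈ τ ✓.
  V = {[η]}: π^{-1}(V) = {η} ∉ τ ✗.
  V = {[θ]}: π^{-1}(V) = {θ} ∈ τ ✓.
  V = {[η], [θ]}: π^{-1}(V) = {η, θ} ∈ τ ✓.
  V = {[ι=λ]}: π^{-1}(V) = {ι, λ} ∉ τ ✗.
  V = {[η], [ι=λ]}: π^{-1}(V) = {η, ι, λ} ∉ τ ✗.
  V = {[θ], [ι=λ]}: π^{-1}(V) = {θ, ι, λ} ∉ τ ✗.
  V = {[η], [θ], [ι=λ]}: π^{-1}(V) = {η, θ, ι, λ} ∉ τ ✗.
  V = {[κ]}: π^{-1}(V) = {κ} ∉ τ ✗.
  V = {[η], [κ]}: π^{-1}(V) = {η, κ} ∉ τ ✗.
  V = {[θ], [κ]}: π^{-1}(V) = {θ, κ} ∈ τ ✓.
  V = {[η], [θ], [κ]}: π^{-1}(V) = {η, θ, κ} ∈ τ ✓.
  V = {[ι=λ], [κ]}: π^{-1}(V) = {ι, κ, λ} ∉ τ ✗.
  V = {[η], [ι=λ], [κ]}: π^{-1}(V) = {η, ι, κ, λ} ∉ τ ✗.
  V = {[θ], [ι=λ], [κ]}: π^{-1}(V) = {θ, ι, κ, λ} ∉ τ ✗.
  V = {[η], [θ], [ι=λ], [κ]}: π^{-1}(V) = {η, θ, ι, κ, λ} ∈ τ ✓.
Open sets in the quotient: τ_Q = {{}, {[θ]}, {[η], [θ]}, {[θ], [κ]}, {[η], [θ], [κ]}, {[η], [θ], [ι=λ], [κ]}} (6 elements).


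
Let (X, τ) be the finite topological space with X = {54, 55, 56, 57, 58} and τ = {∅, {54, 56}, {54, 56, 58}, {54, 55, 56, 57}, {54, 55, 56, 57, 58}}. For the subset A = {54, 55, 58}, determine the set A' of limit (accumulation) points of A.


A' = {55, 56, 57, 58}

For each x ∈ X, list the open sets U ∈ τ with x ∈ U, then check whether U ∩ (A ∖ {x}) ≠ ∅ for every such U.
  x = 54: open {54, 56} ∋ x has {54, 56} ∩ (A ∖ {54}) = ∅, so x is NOT a limit point.
  x = 55: opens ∋ x are {54, 55, 56, 57}, {54, 55, 56, 57, 58}; each meets A ∖ {55}, so x IS a limit point.
  x = 56: opens ∋ x are {54, 56}, {54, 56, 58}, {54, 55, 56, 57}, {54, 55, 56, 57, 58}; each meets A ∖ {56}, so x IS a limit point.
  x = 57: opens ∋ x are {54, 55, 56, 57}, {54, 55, 56, 57, 58}; each meets A ∖ {57}, so x IS a limit point.
  x = 58: opens ∋ x are {54, 56, 58}, {54, 55, 56, 57, 58}; each meets A ∖ {58}, so x IS a limit point.
Collecting: A' = {55, 56, 57, 58}.


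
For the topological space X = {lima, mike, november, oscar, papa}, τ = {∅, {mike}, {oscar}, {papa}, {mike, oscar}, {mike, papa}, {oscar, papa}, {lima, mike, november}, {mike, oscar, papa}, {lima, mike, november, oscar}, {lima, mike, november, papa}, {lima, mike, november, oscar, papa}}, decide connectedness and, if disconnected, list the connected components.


(X, τ) is disconnected; components = [{oscar}, {papa}, {lima, mike, november}].

Find clopen sets (U ∈ τ with X ∖ U ∈ τ):
  U = ∅, X ∖ U = {lima, mike, november, oscar, papa} — both open, so U is clopen.
  U = {oscar}, X ∖ U = {lima, mike, november, papa} — both open, so U is clopen.
  U = {papa}, X ∖ U = {lima, mike, november, oscar} — both open, so U is clopen.
  U = {oscar, papa}, X ∖ U = {lima, mike, november} — both open, so U is clopen.
  U = {lima, mike, november}, X ∖ U = {oscar, papa} — both open, so U is clopen.
  U = {lima, mike, november, oscar}, X ∖ U = {papa} — both open, so U is clopen.
  U = {lima, mike, november, papa}, X ∖ U = {oscar} — both open, so U is clopen.
  U = {lima, mike, november, oscar, papa}, X ∖ U = ∅ — both open, so U is clopen.
Nontrivial clopen(s) exist: e.g. {oscar, papa}. So (X, τ) is disconnected.
Compute connected components by grouping points that agree on all clopens:
  component: {oscar}
  component: {papa}
  component: {lima, mike, november}


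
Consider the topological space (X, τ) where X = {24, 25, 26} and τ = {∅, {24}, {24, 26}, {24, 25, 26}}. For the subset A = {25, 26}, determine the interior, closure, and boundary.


int(A) = ∅, cl(A) = {25, 26}, ∂A = {25, 26}.

Closed sets in (X, τ) are complements of opens:
  closed(X, τ) = {∅, {25}, {25, 26}, {24, 25, 26}}.
int(A) = ⋃ {U ∈ τ : U ⊆ A}. Opens contained in A: ∅.
Taking the union of these: int(A) = ∅.
cl(A) = ⋂ {C closed : A ⊆ C}. Closed sets containing A: {25, 26}, {24, 25, 26}.
Intersecting these: cl(A) = {25, 26}.
∂A = cl(A) ∖ int(A) = {25, 26} ∖ ∅ = {25, 26}.


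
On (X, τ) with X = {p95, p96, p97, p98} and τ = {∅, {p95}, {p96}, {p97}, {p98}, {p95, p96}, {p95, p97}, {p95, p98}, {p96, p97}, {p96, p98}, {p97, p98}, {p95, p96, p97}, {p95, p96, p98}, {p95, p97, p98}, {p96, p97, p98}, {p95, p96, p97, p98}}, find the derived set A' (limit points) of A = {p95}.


A' = ∅

For each x ∈ X, list the open sets U ∈ τ with x ∈ U, then check whether U ∩ (A ∖ {x}) ≠ ∅ for every such U.
  x = p95: open {p95} ∋ x has {p95} ∩ (A ∖ {p95}) = ∅, so x is NOT a limit point.
  x = p96: open {p96} ∋ x has {p96} ∩ (A ∖ {p96}) = ∅, so x is NOT a limit point.
  x = p97: open {p97} ∋ x has {p97} ∩ (A ∖ {p97}) = ∅, so x is NOT a limit point.
  x = p98: open {p98} ∋ x has {p98} ∩ (A ∖ {p98}) = ∅, so x is NOT a limit point.
Collecting: A' = ∅.


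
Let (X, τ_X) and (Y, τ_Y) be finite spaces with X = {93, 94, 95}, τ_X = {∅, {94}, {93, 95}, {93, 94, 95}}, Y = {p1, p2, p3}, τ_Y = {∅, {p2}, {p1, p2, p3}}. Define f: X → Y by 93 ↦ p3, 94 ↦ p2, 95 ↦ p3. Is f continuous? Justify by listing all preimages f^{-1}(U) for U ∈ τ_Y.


f IS continuous.

Compute f^{-1}(U) for each U ∈ τ_Y:
  U = ∅: f^{-1}(U) = ∅ ∈ τ_X ✓.
  U = {p2}: f^{-1}(U) = {94} ∈ τ_X ✓.
  U = {p1, p2, p3}: f^{-1}(U) = {93, 94, 95} ∈ τ_X ✓.
Every preimage lies in τ_X, so f IS continuous.


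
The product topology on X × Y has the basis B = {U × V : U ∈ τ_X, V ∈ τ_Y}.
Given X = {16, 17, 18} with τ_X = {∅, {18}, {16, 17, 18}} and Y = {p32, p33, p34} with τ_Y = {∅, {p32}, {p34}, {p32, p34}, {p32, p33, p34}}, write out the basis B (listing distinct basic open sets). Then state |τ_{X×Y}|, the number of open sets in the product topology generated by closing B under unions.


Basis B = {∅ × ∅, {18} × {p32}, {18} × {p34}, {18} × {p32, p34}, {16, 17, 18} × {p32}, {16, 17, 18} × {p34}, {18} × {p32, p33, p34}, {16, 17, 18} × {p32, p34}, {16, 17, 18} × {p32, p33, p34}}; |τ_{X×Y}| = 14.

Enumerate products U × V with U ∈ τ_X, V ∈ τ_Y (deduplicated):
  ∅ × ∅ = {} (∅)
  {18} × {p32} = {(18,p32)}
  {18} × {p34} = {(18,p34)}
  {18} × {p32, p34} = {(18,p32), (18,p34)}
  {16, 17, 18} × {p32} = {(16,p32), (17,p32), (18,p32)}
  {16, 17, 18} × {p34} = {(16,p34), (17,p34), (18,p34)}
  {18} × {p32, p33, p34} = {(18,p32), (18,p33), (18,p34)}
  {16, 17, 18} × {p32, p34} = {(16,p32), (16,p34), (17,p32), (17,p34), (18,p32), (18,p34)}
  {16, 17, 18} × {p32, p33, p34} = {(16,p32), (16,p33), (16,p34), (17,p32), (17,p33), (17,p34), (18,p32), (18,p33), (18,p34)}
These 9 distinct sets form the basis B.
Close under arbitrary unions to get τ_{X×Y}; counting gives |τ_{X×Y}| = 14.
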